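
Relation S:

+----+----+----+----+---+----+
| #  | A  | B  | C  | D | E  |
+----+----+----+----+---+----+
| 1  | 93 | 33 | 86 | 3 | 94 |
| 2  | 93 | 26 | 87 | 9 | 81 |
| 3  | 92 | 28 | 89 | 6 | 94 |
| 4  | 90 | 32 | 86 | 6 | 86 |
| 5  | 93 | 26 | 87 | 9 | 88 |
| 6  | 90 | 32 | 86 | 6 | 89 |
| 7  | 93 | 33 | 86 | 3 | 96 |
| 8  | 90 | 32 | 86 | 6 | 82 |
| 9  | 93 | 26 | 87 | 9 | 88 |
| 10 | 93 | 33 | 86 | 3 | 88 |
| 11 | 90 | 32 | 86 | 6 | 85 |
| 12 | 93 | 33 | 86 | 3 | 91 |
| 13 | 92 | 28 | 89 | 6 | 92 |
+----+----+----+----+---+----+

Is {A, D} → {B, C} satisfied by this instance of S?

Yes

(A=93, D=3): rows 1, 7, 10, 12 → {B,C} = (33, 86), (33, 86), (33, 86), (33, 86) ✓
(A=93, D=9): rows 2, 5, 9 → {B,C} = (26, 87), (26, 87), (26, 87) ✓
(A=92, D=6): rows 3, 13 → {B,C} = (28, 89), (28, 89) ✓
(A=90, D=6): rows 4, 6, 8, 11 → {B,C} = (32, 86), (32, 86), (32, 86), (32, 86) ✓
Every {A, D} value is associated with a single {B, C} value, so {A, D} → {B, C} holds.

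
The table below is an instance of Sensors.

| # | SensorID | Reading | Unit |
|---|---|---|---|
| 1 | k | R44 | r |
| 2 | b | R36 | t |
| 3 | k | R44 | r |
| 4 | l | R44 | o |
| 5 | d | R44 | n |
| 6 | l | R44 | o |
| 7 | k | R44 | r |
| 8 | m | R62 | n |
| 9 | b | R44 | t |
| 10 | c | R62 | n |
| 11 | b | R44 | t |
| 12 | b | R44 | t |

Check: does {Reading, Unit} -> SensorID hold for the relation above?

No

(Reading=R44, Unit=r): rows 1, 3, 7 → SensorID = k, k, k ✓
(Reading=R36, Unit=t): row 2 → SensorID = b ✓
(Reading=R44, Unit=o): rows 4, 6 → SensorID = l, l ✓
(Reading=R44, Unit=n): row 5 → SensorID = d ✓
(Reading=R62, Unit=n): rows 8, 10 → SensorID takes values {m, c} — violation
(Reading=R44, Unit=t): rows 9, 11, 12 → SensorID = b, b, b ✓
Two rows agree on {Reading, Unit} but differ on SensorID, so {Reading, Unit} -> SensorID does not hold.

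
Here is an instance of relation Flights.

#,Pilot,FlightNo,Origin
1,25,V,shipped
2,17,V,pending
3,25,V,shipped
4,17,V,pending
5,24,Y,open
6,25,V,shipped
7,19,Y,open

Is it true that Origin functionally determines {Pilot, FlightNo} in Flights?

Origin=shipped: rows 1, 3, 6 → {Pilot,FlightNo} = (25, V), (25, V), (25, V) ✓
Origin=pending: rows 2, 4 → {Pilot,FlightNo} = (17, V), (17, V) ✓
Origin=open: rows 5, 7 → {Pilot,FlightNo} takes values {(24, Y), (19, Y)} — violation
Two rows agree on Origin but differ on {Pilot, FlightNo}, so Origin -> {Pilot, FlightNo} does not hold.

No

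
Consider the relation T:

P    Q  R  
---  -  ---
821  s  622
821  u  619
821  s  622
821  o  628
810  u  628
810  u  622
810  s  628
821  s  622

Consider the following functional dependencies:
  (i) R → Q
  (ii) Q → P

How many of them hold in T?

0

(i) R → Q: R=622: 4 rows → Q takes values {s, u} — violation; R=628: 3 rows → Q takes values {o, u, s} — violation — fails.
(ii) Q → P: Q=s: 4 rows → P takes values {821, 810} — violation; Q=u: 3 rows → P takes values {821, 810} — violation — fails.
None of the 2 dependencies hold.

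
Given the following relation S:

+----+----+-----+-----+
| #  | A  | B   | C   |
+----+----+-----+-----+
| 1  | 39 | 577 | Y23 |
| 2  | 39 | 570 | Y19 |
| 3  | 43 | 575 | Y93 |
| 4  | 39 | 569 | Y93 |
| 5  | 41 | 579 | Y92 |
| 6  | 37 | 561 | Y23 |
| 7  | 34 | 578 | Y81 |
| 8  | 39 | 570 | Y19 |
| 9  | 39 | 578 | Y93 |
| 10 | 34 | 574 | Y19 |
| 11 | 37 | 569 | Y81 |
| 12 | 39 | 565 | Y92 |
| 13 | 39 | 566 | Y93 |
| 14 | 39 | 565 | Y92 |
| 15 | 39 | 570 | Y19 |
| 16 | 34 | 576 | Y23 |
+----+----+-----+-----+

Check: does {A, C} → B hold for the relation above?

(A=39, C=Y23): row 1 → B = 577 ✓
(A=39, C=Y19): rows 2, 8, 15 → B = 570, 570, 570 ✓
(A=43, C=Y93): row 3 → B = 575 ✓
(A=39, C=Y93): rows 4, 9, 13 → B takes values {569, 578, 566} — violation
(A=41, C=Y92): row 5 → B = 579 ✓
(A=37, C=Y23): row 6 → B = 561 ✓
(A=34, C=Y81): row 7 → B = 578 ✓
(A=34, C=Y19): row 10 → B = 574 ✓
(A=37, C=Y81): row 11 → B = 569 ✓
(A=39, C=Y92): rows 12, 14 → B = 565, 565 ✓
(A=34, C=Y23): row 16 → B = 576 ✓
Two rows agree on {A, C} but differ on B, so {A, C} → B does not hold.

No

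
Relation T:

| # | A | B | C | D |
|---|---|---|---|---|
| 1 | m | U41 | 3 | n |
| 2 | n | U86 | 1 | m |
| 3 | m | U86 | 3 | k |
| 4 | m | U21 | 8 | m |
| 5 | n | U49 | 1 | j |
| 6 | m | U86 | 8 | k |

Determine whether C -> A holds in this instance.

C=3: rows 1, 3 → A = m, m ✓
C=1: rows 2, 5 → A = n, n ✓
C=8: rows 4, 6 → A = m, m ✓
Every C value is associated with a single A value, so C -> A holds.

Yes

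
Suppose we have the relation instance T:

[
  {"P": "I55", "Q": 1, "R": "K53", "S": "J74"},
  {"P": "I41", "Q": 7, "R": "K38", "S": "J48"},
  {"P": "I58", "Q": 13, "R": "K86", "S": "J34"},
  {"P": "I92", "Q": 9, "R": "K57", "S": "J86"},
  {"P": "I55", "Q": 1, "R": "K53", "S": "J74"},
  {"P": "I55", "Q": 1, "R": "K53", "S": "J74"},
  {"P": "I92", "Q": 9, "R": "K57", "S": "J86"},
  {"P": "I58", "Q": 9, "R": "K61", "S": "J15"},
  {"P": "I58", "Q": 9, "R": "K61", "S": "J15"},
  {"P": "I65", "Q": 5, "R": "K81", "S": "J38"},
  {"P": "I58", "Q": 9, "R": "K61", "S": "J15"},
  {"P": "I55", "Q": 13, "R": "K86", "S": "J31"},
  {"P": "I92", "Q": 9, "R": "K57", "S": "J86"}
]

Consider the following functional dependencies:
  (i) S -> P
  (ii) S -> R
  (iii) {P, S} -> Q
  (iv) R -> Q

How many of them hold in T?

(i) S -> P: every LHS value maps to a single RHS value — holds.
(ii) S -> R: every LHS value maps to a single RHS value — holds.
(iii) {P, S} -> Q: every LHS value maps to a single RHS value — holds.
(iv) R -> Q: every LHS value maps to a single RHS value — holds.
4 of the 4 dependencies hold.

4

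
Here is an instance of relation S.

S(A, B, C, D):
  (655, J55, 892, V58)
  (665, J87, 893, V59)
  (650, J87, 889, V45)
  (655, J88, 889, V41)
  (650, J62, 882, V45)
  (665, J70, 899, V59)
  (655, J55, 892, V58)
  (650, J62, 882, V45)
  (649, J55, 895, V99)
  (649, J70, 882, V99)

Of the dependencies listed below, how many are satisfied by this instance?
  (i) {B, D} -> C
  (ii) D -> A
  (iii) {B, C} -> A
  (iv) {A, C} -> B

(i) {B, D} -> C: every LHS value maps to a single RHS value — holds.
(ii) D -> A: every LHS value maps to a single RHS value — holds.
(iii) {B, C} -> A: every LHS value maps to a single RHS value — holds.
(iv) {A, C} -> B: every LHS value maps to a single RHS value — holds.
4 of the 4 dependencies hold.

4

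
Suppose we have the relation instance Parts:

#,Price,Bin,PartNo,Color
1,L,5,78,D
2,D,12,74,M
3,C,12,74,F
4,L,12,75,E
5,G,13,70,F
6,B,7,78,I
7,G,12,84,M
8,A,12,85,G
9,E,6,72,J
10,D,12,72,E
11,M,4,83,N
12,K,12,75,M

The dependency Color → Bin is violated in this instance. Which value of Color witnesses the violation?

Color=D: row 1 → Bin = 5 ✓
Color=M: rows 2, 7, 12 → Bin = 12, 12, 12 ✓
Color=F: rows 3, 5 → Bin takes values {12, 13} — violation
Color=E: rows 4, 10 → Bin = 12, 12 ✓
Color=I: row 6 → Bin = 7 ✓
Color=G: row 8 → Bin = 12 ✓
Color=J: row 9 → Bin = 6 ✓
Color=N: row 11 → Bin = 4 ✓
The only Color value with inconsistent Bin is Color=F.

F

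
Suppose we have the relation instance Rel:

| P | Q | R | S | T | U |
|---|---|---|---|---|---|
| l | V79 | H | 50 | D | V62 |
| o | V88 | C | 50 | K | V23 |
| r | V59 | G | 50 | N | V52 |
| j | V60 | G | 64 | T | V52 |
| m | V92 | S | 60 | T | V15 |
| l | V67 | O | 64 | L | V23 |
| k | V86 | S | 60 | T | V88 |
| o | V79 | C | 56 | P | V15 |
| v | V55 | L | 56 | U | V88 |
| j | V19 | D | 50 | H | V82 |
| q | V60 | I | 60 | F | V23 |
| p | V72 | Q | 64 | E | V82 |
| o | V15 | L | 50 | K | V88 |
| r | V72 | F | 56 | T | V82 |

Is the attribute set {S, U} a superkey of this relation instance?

All 14 rows have distinct {S, U} values, so {S, U} → (all attributes) holds and {S, U} is a superkey.

Yes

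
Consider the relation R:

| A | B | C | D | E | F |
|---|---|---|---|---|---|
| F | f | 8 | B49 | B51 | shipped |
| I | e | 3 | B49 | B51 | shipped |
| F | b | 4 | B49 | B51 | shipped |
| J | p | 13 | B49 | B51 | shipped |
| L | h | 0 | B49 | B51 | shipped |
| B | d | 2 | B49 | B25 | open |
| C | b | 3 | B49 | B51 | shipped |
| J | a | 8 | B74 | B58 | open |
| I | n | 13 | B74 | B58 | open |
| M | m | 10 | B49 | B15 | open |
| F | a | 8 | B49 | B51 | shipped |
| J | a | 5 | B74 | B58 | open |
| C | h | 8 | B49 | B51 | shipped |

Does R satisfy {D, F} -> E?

(D=B49, F=shipped): 8 rows → E = B51, B51, B51, B51, B51, B51, B51, B51 ✓
(D=B49, F=open): 2 rows → E takes values {B25, B15} — violation
(D=B74, F=open): 3 rows → E = B58, B58, B58 ✓
Two rows agree on {D, F} but differ on E, so {D, F} -> E does not hold.

No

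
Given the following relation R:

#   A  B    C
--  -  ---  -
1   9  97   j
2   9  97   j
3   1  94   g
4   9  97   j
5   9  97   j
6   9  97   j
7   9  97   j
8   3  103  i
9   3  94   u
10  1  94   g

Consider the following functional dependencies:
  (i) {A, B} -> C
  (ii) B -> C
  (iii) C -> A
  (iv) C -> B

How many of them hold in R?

3

(i) {A, B} -> C: every LHS value maps to a single RHS value — holds.
(ii) B -> C: B=94: rows 3, 9, 10 → C takes values {g, u} — violation — fails.
(iii) C -> A: every LHS value maps to a single RHS value — holds.
(iv) C -> B: every LHS value maps to a single RHS value — holds.
3 of the 4 dependencies hold.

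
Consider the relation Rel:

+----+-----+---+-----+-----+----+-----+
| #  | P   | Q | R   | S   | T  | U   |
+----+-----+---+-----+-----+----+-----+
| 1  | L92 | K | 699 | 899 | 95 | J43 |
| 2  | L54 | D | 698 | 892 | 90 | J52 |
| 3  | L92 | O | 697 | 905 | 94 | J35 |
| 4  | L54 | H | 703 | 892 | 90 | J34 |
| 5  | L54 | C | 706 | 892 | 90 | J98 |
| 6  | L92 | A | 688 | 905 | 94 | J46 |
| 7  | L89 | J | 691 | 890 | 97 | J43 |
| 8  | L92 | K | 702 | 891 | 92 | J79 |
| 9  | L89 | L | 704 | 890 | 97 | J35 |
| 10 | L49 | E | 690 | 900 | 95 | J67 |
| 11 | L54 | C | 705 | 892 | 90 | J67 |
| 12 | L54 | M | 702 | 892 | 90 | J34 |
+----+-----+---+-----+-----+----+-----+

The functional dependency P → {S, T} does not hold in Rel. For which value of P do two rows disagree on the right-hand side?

L92

P=L92: rows 1, 3, 6, 8 → {S,T} takes values {(899, 95), (905, 94), (891, 92)} — violation
P=L54: rows 2, 4, 5, 11, 12 → {S,T} = (892, 90), (892, 90), (892, 90), (892, 90), (892, 90) ✓
P=L89: rows 7, 9 → {S,T} = (890, 97), (890, 97) ✓
P=L49: row 10 → {S,T} = (900, 95) ✓
The only P value with inconsistent RHS is P=L92.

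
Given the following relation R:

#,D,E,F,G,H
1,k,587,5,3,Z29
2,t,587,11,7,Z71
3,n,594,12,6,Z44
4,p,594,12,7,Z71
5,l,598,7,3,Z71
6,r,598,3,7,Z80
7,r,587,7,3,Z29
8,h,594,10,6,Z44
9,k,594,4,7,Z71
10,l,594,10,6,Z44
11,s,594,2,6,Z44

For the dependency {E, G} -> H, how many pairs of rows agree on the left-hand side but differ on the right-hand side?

0

(E=587, G=3): all 2 rows agree on H — 0 pairs.
(E=594, G=6): all 4 rows agree on H — 0 pairs.
(E=594, G=7): all 2 rows agree on H — 0 pairs.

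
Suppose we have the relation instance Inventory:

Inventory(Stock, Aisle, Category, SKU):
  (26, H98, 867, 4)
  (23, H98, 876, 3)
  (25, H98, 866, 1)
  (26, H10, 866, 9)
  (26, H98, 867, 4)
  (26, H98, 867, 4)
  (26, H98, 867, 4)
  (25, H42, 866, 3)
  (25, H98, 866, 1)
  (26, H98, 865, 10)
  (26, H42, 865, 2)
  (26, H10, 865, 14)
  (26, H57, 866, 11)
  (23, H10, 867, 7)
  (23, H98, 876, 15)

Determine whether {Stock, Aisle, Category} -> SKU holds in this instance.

No

(Stock=26, Aisle=H98, Category=867): 4 rows → SKU = 4, 4, 4, 4 ✓
(Stock=23, Aisle=H98, Category=876): 2 rows → SKU takes values {3, 15} — violation
(Stock=25, Aisle=H98, Category=866): 2 rows → SKU = 1, 1 ✓
(Stock=26, Aisle=H10, Category=866): 1 row → SKU = 9 ✓
(Stock=25, Aisle=H42, Category=866): 1 row → SKU = 3 ✓
(Stock=26, Aisle=H98, Category=865): 1 row → SKU = 10 ✓
(Stock=26, Aisle=H42, Category=865): 1 row → SKU = 2 ✓
(Stock=26, Aisle=H10, Category=865): 1 row → SKU = 14 ✓
(Stock=26, Aisle=H57, Category=866): 1 row → SKU = 11 ✓
(Stock=23, Aisle=H10, Category=867): 1 row → SKU = 7 ✓
Two rows agree on {Stock, Aisle, Category} but differ on SKU, so {Stock, Aisle, Category} -> SKU does not hold.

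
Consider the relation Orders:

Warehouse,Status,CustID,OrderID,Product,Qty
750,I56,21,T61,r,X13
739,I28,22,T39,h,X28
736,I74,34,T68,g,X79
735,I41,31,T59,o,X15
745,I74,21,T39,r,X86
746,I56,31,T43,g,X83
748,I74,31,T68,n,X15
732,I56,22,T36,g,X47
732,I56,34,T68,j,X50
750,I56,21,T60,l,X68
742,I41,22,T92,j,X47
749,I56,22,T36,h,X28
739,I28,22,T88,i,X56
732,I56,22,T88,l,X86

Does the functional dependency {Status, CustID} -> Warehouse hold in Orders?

(Status=I56, CustID=21): 2 rows → Warehouse = 750, 750 ✓
(Status=I28, CustID=22): 2 rows → Warehouse = 739, 739 ✓
(Status=I74, CustID=34): 1 row → Warehouse = 736 ✓
(Status=I41, CustID=31): 1 row → Warehouse = 735 ✓
(Status=I74, CustID=21): 1 row → Warehouse = 745 ✓
(Status=I56, CustID=31): 1 row → Warehouse = 746 ✓
(Status=I74, CustID=31): 1 row → Warehouse = 748 ✓
(Status=I56, CustID=22): 3 rows → Warehouse takes values {732, 749} — violation
(Status=I56, CustID=34): 1 row → Warehouse = 732 ✓
(Status=I41, CustID=22): 1 row → Warehouse = 742 ✓
Two rows agree on {Status, CustID} but differ on Warehouse, so {Status, CustID} -> Warehouse does not hold.

No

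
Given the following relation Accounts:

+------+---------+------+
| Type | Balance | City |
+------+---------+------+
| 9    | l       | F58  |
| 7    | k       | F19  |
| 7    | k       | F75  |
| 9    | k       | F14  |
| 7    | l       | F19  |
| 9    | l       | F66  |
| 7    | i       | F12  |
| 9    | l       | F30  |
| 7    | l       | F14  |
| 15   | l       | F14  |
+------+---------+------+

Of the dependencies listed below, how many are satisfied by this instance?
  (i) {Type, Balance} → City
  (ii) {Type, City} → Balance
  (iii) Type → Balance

0

(i) {Type, Balance} → City: (Type=9, Balance=l): 3 rows → City takes values {F58, F66, F30} — violation; (Type=7, Balance=k): 2 rows → City takes values {F19, F75} — violation; (Type=7, Balance=l): 2 rows → City takes values {F19, F14} — violation — fails.
(ii) {Type, City} → Balance: (Type=7, City=F19): 2 rows → Balance takes values {k, l} — violation — fails.
(iii) Type → Balance: Type=9: 4 rows → Balance takes values {l, k} — violation; Type=7: 5 rows → Balance takes values {k, l, i} — violation — fails.
None of the 3 dependencies hold.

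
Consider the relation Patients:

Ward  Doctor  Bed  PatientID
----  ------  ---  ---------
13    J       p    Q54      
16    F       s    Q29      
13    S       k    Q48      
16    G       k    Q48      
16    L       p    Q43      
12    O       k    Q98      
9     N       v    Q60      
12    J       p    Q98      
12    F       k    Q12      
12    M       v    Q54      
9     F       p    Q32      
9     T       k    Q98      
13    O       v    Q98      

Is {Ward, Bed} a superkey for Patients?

No

Two distinct rows share (Ward=12, Bed=k), so {Ward, Bed} does not determine every attribute — not a superkey.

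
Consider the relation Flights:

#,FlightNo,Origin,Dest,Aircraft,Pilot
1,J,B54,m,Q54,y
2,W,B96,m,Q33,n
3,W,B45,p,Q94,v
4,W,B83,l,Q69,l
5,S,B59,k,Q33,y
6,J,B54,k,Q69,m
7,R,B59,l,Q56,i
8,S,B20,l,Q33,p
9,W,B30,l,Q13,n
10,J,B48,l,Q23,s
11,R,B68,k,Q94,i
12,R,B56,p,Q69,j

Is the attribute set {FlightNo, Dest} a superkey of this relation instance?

No

Rows 4 and 9 have the same {FlightNo, Dest} value (FlightNo=W, Dest=l) but are distinct tuples, so {FlightNo, Dest} does not determine every attribute — not a superkey.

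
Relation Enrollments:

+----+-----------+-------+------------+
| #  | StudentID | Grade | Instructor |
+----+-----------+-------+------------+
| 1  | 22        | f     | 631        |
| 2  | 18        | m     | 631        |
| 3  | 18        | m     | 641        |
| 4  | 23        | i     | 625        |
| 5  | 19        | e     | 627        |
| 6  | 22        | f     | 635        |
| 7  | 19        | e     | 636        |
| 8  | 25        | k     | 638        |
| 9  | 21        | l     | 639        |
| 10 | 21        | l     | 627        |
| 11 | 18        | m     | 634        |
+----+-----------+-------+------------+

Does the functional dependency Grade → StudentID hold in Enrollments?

Yes

Grade=f: rows 1, 6 → StudentID = 22, 22 ✓
Grade=m: rows 2, 3, 11 → StudentID = 18, 18, 18 ✓
Grade=i: row 4 → StudentID = 23 ✓
Grade=e: rows 5, 7 → StudentID = 19, 19 ✓
Grade=k: row 8 → StudentID = 25 ✓
Grade=l: rows 9, 10 → StudentID = 21, 21 ✓
Every Grade value is associated with a single StudentID value, so Grade → StudentID holds.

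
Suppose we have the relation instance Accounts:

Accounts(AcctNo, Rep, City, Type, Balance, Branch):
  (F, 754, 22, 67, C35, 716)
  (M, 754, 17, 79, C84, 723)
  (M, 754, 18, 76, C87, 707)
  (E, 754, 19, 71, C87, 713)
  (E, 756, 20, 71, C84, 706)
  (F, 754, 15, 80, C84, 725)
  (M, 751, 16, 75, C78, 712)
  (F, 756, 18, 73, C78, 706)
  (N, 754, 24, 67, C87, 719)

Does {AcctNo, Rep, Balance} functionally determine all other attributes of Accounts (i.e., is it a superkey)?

Yes

All 9 rows have distinct {AcctNo, Rep, Balance} values, so {AcctNo, Rep, Balance} → (all attributes) holds and {AcctNo, Rep, Balance} is a superkey.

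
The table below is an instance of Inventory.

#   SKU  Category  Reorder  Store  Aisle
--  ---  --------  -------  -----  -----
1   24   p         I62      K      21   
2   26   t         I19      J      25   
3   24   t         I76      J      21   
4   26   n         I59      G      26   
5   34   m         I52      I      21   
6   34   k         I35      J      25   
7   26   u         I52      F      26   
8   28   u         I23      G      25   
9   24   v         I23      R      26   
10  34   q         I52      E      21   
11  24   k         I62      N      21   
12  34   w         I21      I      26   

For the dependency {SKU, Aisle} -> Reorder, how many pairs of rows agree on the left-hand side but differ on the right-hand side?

(SKU=24, Aisle=21): violating pairs (1,3), (3,11) — 2 pairs.
(SKU=26, Aisle=26): violating pairs (4,7) — 1 pair.
(SKU=34, Aisle=21): all 2 rows agree on Reorder — 0 pairs.

3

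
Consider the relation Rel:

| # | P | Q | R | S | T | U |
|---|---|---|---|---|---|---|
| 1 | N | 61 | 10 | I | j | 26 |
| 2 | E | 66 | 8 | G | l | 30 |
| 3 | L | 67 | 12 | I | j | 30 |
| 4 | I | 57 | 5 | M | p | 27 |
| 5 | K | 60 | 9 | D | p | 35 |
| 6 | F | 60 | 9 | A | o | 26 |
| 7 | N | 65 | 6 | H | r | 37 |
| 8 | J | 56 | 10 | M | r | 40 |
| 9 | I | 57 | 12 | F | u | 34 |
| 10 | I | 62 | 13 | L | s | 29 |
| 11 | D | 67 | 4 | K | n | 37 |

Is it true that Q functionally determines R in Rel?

Q=61: row 1 → R = 10 ✓
Q=66: row 2 → R = 8 ✓
Q=67: rows 3, 11 → R takes values {12, 4} — violation
Q=57: rows 4, 9 → R takes values {5, 12} — violation
Q=60: rows 5, 6 → R = 9, 9 ✓
Q=65: row 7 → R = 6 ✓
Q=56: row 8 → R = 10 ✓
Q=62: row 10 → R = 13 ✓
Two rows agree on Q but differ on R, so Q → R does not hold.

No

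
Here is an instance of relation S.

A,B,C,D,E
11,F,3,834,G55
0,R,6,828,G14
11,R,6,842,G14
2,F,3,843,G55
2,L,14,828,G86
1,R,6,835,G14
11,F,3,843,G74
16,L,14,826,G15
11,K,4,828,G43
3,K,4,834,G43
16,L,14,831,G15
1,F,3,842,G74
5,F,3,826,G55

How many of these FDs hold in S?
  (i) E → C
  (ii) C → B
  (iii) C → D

(i) E → C: every LHS value maps to a single RHS value — holds.
(ii) C → B: every LHS value maps to a single RHS value — holds.
(iii) C → D: C=3: 5 rows → D takes values {834, 843, 842, 826} — violation; C=6: 3 rows → D takes values {828, 842, 835} — violation; C=14: 3 rows → D takes values {828, 826, 831} — violation; C=4: 2 rows → D takes values {828, 834} — violation — fails.
2 of the 3 dependencies hold.

2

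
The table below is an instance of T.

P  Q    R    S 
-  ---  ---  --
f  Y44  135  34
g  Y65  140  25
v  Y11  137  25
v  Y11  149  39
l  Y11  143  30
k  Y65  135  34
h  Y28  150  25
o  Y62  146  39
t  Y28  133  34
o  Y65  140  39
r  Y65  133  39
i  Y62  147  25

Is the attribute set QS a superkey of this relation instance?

Two distinct rows share (Q=Y65, S=39), so QS does not determine every attribute — not a superkey.

No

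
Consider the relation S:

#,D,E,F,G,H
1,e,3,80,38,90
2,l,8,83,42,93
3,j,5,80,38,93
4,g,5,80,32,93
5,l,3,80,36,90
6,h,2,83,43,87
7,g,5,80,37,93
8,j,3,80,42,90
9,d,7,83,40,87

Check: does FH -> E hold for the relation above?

(F=80, H=90): rows 1, 5, 8 → E = 3, 3, 3 ✓
(F=83, H=93): row 2 → E = 8 ✓
(F=80, H=93): rows 3, 4, 7 → E = 5, 5, 5 ✓
(F=83, H=87): rows 6, 9 → E takes values {2, 7} — violation
Two rows agree on FH but differ on E, so FH -> E does not hold.

No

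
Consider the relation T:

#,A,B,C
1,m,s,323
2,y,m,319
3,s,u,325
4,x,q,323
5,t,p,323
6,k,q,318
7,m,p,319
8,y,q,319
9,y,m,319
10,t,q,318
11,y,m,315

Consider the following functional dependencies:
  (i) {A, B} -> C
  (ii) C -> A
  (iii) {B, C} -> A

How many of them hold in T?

0

(i) {A, B} -> C: (A=y, B=m): rows 2, 9, 11 → C takes values {319, 315} — violation — fails.
(ii) C -> A: C=323: rows 1, 4, 5 → A takes values {m, x, t} — violation; C=319: rows 2, 7, 8, 9 → A takes values {y, m} — violation; C=318: rows 6, 10 → A takes values {k, t} — violation — fails.
(iii) {B, C} -> A: (B=q, C=318): rows 6, 10 → A takes values {k, t} — violation — fails.
None of the 3 dependencies hold.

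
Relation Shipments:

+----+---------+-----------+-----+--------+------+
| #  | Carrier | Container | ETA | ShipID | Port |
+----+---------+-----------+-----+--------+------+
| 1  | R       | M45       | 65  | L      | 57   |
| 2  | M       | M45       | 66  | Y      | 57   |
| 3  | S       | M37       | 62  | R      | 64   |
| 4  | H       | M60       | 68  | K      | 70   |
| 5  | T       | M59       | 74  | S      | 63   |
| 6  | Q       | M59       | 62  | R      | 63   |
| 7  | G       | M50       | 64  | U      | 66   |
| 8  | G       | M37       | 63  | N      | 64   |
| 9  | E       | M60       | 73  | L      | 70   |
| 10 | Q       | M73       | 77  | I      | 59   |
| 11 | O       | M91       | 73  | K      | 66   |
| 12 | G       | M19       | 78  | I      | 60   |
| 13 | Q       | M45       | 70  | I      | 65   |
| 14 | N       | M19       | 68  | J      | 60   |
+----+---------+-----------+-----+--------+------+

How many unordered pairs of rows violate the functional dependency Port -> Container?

Port=57: all 2 rows agree on Container — 0 pairs.
Port=64: all 2 rows agree on Container — 0 pairs.
Port=70: all 2 rows agree on Container — 0 pairs.
Port=63: all 2 rows agree on Container — 0 pairs.
Port=66: violating pairs (7,11) — 1 pair.
Port=60: all 2 rows agree on Container — 0 pairs.

1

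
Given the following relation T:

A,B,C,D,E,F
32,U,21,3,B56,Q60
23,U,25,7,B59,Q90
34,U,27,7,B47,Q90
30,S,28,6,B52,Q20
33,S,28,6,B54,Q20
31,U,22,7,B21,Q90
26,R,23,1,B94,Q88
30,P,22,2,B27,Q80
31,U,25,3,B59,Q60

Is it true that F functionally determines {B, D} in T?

F=Q60: 2 rows → {B,D} = (U, 3), (U, 3) ✓
F=Q90: 3 rows → {B,D} = (U, 7), (U, 7), (U, 7) ✓
F=Q20: 2 rows → {B,D} = (S, 6), (S, 6) ✓
F=Q88: 1 row → {B,D} = (R, 1) ✓
F=Q80: 1 row → {B,D} = (P, 2) ✓
Every F value is associated with a single {B, D} value, so F -> {B, D} holds.

Yes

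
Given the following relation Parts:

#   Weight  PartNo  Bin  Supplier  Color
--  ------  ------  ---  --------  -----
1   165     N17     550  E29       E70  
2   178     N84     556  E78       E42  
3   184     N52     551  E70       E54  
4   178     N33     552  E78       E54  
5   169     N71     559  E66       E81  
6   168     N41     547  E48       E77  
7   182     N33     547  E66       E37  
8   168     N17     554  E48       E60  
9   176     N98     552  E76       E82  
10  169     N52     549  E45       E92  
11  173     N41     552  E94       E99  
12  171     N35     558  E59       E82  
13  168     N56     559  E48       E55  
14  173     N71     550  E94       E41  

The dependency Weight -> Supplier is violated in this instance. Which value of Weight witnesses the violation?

169

Weight=165: row 1 → Supplier = E29 ✓
Weight=178: rows 2, 4 → Supplier = E78, E78 ✓
Weight=184: row 3 → Supplier = E70 ✓
Weight=169: rows 5, 10 → Supplier takes values {E66, E45} — violation
Weight=168: rows 6, 8, 13 → Supplier = E48, E48, E48 ✓
Weight=182: row 7 → Supplier = E66 ✓
Weight=176: row 9 → Supplier = E76 ✓
Weight=173: rows 11, 14 → Supplier = E94, E94 ✓
Weight=171: row 12 → Supplier = E59 ✓
The only Weight value with inconsistent Supplier is Weight=169.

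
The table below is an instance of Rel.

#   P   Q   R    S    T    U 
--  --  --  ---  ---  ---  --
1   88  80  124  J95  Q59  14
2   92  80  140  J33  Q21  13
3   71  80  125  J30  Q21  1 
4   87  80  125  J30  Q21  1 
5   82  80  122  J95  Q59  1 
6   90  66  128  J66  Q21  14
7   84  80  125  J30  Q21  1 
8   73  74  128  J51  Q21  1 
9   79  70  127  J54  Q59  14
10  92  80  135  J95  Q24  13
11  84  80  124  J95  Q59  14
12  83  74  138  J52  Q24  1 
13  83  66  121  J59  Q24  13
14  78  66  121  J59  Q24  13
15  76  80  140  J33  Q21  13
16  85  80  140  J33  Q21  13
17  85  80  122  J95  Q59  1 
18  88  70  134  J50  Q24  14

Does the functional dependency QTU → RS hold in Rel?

(Q=80, T=Q59, U=14): rows 1, 11 → {R,S} = (124, J95), (124, J95) ✓
(Q=80, T=Q21, U=13): rows 2, 15, 16 → {R,S} = (140, J33), (140, J33), (140, J33) ✓
(Q=80, T=Q21, U=1): rows 3, 4, 7 → {R,S} = (125, J30), (125, J30), (125, J30) ✓
(Q=80, T=Q59, U=1): rows 5, 17 → {R,S} = (122, J95), (122, J95) ✓
(Q=66, T=Q21, U=14): row 6 → {R,S} = (128, J66) ✓
(Q=74, T=Q21, U=1): row 8 → {R,S} = (128, J51) ✓
(Q=70, T=Q59, U=14): row 9 → {R,S} = (127, J54) ✓
(Q=80, T=Q24, U=13): row 10 → {R,S} = (135, J95) ✓
(Q=74, T=Q24, U=1): row 12 → {R,S} = (138, J52) ✓
(Q=66, T=Q24, U=13): rows 13, 14 → {R,S} = (121, J59), (121, J59) ✓
(Q=70, T=Q24, U=14): row 18 → {R,S} = (134, J50) ✓
Every QTU value is associated with a single RS value, so QTU → RS holds.

Yes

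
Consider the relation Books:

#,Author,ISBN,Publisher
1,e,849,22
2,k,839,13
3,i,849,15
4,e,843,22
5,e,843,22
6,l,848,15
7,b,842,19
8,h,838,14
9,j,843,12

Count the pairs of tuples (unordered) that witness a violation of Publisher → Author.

Publisher=22: all 3 rows agree on Author — 0 pairs.
Publisher=15: violating pairs (3,6) — 1 pair.

1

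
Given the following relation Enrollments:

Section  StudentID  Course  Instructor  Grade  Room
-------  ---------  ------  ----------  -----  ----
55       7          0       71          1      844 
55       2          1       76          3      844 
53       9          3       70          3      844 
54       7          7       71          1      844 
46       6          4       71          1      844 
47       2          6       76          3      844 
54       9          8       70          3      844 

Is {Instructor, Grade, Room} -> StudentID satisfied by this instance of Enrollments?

(Instructor=71, Grade=1, Room=844): 3 rows → StudentID takes values {7, 6} — violation
(Instructor=76, Grade=3, Room=844): 2 rows → StudentID = 2, 2 ✓
(Instructor=70, Grade=3, Room=844): 2 rows → StudentID = 9, 9 ✓
Two rows agree on {Instructor, Grade, Room} but differ on StudentID, so {Instructor, Grade, Room} -> StudentID does not hold.

No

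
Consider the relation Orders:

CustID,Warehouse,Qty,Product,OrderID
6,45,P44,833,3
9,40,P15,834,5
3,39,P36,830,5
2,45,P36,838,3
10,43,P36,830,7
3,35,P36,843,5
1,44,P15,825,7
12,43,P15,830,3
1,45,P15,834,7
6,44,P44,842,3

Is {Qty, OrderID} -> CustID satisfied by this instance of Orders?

Yes

(Qty=P44, OrderID=3): 2 rows → CustID = 6, 6 ✓
(Qty=P15, OrderID=5): 1 row → CustID = 9 ✓
(Qty=P36, OrderID=5): 2 rows → CustID = 3, 3 ✓
(Qty=P36, OrderID=3): 1 row → CustID = 2 ✓
(Qty=P36, OrderID=7): 1 row → CustID = 10 ✓
(Qty=P15, OrderID=7): 2 rows → CustID = 1, 1 ✓
(Qty=P15, OrderID=3): 1 row → CustID = 12 ✓
Every {Qty, OrderID} value is associated with a single CustID value, so {Qty, OrderID} -> CustID holds.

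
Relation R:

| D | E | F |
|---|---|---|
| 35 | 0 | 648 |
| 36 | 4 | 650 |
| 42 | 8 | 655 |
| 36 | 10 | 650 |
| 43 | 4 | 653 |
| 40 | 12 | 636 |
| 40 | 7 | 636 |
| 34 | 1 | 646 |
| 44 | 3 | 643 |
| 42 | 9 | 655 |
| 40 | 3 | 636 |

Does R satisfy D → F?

D=35: 1 row → F = 648 ✓
D=36: 2 rows → F = 650, 650 ✓
D=42: 2 rows → F = 655, 655 ✓
D=43: 1 row → F = 653 ✓
D=40: 3 rows → F = 636, 636, 636 ✓
D=34: 1 row → F = 646 ✓
D=44: 1 row → F = 643 ✓
Every D value is associated with a single F value, so D → F holds.

Yes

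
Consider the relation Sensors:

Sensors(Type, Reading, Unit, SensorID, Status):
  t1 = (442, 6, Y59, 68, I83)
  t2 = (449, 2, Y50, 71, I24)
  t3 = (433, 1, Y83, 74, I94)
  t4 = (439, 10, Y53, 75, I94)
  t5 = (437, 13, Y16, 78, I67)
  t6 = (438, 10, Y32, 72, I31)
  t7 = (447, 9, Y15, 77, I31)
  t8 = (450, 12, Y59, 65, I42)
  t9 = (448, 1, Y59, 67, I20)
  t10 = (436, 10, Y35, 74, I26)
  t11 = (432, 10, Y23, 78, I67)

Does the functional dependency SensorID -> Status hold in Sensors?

No

SensorID=68: row 1 → Status = I83 ✓
SensorID=71: row 2 → Status = I24 ✓
SensorID=74: rows 3, 10 → Status takes values {I94, I26} — violation
SensorID=75: row 4 → Status = I94 ✓
SensorID=78: rows 5, 11 → Status = I67, I67 ✓
SensorID=72: row 6 → Status = I31 ✓
SensorID=77: row 7 → Status = I31 ✓
SensorID=65: row 8 → Status = I42 ✓
SensorID=67: row 9 → Status = I20 ✓
Two rows agree on SensorID but differ on Status, so SensorID -> Status does not hold.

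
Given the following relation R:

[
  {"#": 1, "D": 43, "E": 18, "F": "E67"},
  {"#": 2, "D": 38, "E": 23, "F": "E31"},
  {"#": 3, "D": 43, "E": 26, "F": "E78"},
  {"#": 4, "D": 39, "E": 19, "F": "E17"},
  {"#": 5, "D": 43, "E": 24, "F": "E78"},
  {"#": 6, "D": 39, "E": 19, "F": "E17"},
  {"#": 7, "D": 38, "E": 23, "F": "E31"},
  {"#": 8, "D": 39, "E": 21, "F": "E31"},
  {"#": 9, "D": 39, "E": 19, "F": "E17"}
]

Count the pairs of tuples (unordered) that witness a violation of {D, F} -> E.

1

(D=38, F=E31): all 2 rows agree on E — 0 pairs.
(D=43, F=E78): violating pairs (3,5) — 1 pair.
(D=39, F=E17): all 3 rows agree on E — 0 pairs.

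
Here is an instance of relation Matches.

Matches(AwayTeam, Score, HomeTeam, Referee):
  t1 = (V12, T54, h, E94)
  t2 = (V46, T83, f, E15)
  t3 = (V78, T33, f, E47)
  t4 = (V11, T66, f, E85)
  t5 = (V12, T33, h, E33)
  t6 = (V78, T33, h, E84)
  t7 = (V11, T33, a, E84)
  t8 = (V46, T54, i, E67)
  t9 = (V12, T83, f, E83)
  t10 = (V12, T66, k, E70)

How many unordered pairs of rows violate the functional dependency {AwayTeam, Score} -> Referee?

1

(AwayTeam=V78, Score=T33): violating pairs (3,6) — 1 pair.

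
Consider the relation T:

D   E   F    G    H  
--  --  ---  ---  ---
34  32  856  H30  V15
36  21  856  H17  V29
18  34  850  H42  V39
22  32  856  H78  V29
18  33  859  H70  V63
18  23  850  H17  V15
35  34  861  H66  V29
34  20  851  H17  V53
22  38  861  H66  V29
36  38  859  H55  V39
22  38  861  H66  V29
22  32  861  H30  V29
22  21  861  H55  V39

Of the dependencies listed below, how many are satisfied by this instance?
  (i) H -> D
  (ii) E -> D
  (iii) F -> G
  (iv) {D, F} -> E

(i) H -> D: H=V15: 2 rows → D takes values {34, 18} — violation; H=V29: 6 rows → D takes values {36, 22, 35} — violation; H=V39: 3 rows → D takes values {18, 36, 22} — violation — fails.
(ii) E -> D: E=32: 3 rows → D takes values {34, 22} — violation; E=21: 2 rows → D takes values {36, 22} — violation; E=34: 2 rows → D takes values {18, 35} — violation; E=38: 3 rows → D takes values {22, 36} — violation — fails.
(iii) F -> G: F=856: 3 rows → G takes values {H30, H17, H78} — violation; F=850: 2 rows → G takes values {H42, H17} — violation; F=859: 2 rows → G takes values {H70, H55} — violation; F=861: 5 rows → G takes values {H66, H30, H55} — violation — fails.
(iv) {D, F} -> E: (D=18, F=850): 2 rows → E takes values {34, 23} — violation; (D=22, F=861): 4 rows → E takes values {38, 32, 21} — violation — fails.
None of the 4 dependencies hold.

0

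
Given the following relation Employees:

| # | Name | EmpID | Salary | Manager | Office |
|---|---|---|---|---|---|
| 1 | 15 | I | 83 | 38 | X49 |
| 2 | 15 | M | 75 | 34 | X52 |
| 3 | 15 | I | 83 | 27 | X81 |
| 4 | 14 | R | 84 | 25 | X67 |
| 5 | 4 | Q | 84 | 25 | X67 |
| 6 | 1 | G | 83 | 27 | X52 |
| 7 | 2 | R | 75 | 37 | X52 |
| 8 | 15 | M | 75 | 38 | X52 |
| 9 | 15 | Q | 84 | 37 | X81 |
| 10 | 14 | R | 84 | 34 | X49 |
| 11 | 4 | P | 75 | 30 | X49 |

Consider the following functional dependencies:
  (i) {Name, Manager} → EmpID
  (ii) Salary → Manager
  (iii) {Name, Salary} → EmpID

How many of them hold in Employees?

(i) {Name, Manager} → EmpID: (Name=15, Manager=38): rows 1, 8 → EmpID takes values {I, M} — violation — fails.
(ii) Salary → Manager: Salary=83: rows 1, 3, 6 → Manager takes values {38, 27} — violation; Salary=75: rows 2, 7, 8, 11 → Manager takes values {34, 37, 38, 30} — violation; Salary=84: rows 4, 5, 9, 10 → Manager takes values {25, 37, 34} — violation — fails.
(iii) {Name, Salary} → EmpID: every LHS value maps to a single RHS value — holds.
1 of the 3 dependencies holds.

1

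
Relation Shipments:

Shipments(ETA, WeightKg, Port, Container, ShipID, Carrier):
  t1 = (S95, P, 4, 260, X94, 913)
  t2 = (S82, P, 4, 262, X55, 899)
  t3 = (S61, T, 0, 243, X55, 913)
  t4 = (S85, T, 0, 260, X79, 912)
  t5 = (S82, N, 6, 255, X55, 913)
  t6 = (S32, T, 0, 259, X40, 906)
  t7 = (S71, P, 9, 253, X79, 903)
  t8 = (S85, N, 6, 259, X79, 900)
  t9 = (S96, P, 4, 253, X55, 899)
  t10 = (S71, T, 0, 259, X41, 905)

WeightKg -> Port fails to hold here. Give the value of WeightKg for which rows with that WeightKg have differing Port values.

WeightKg=P: rows 1, 2, 7, 9 → Port takes values {4, 9} — violation
WeightKg=T: rows 3, 4, 6, 10 → Port = 0, 0, 0, 0 ✓
WeightKg=N: rows 5, 8 → Port = 6, 6 ✓
The only WeightKg value with inconsistent Port is WeightKg=P.

P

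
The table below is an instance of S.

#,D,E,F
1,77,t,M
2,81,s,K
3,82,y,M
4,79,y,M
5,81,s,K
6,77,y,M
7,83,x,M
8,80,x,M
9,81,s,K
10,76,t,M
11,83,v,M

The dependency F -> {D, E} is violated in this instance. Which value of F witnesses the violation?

F=M: rows 1, 3, 4, 6, 7, 8, 10, 11 → {D,E} takes values {(77, t), (82, y), (79, y), (77, y), (83, x), (80, x), (76, t), (83, v)} — violation
F=K: rows 2, 5, 9 → {D,E} = (81, s), (81, s), (81, s) ✓
The only F value with inconsistent RHS is F=M.

M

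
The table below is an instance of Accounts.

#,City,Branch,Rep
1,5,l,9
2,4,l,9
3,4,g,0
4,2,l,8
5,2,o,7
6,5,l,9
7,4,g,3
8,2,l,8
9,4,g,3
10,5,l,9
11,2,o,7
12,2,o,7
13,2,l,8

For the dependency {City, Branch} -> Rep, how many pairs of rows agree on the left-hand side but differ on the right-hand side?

(City=5, Branch=l): all 3 rows agree on Rep — 0 pairs.
(City=4, Branch=g): violating pairs (3,7), (3,9) — 2 pairs.
(City=2, Branch=l): all 3 rows agree on Rep — 0 pairs.
(City=2, Branch=o): all 3 rows agree on Rep — 0 pairs.

2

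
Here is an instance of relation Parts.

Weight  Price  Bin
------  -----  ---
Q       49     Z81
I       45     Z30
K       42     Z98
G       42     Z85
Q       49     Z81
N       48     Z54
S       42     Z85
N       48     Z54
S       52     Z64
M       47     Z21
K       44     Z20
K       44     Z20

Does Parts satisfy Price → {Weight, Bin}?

No

Price=49: 2 rows → {Weight,Bin} = (Q, Z81), (Q, Z81) ✓
Price=45: 1 row → {Weight,Bin} = (I, Z30) ✓
Price=42: 3 rows → {Weight,Bin} takes values {(K, Z98), (G, Z85), (S, Z85)} — violation
Price=48: 2 rows → {Weight,Bin} = (N, Z54), (N, Z54) ✓
Price=52: 1 row → {Weight,Bin} = (S, Z64) ✓
Price=47: 1 row → {Weight,Bin} = (M, Z21) ✓
Price=44: 2 rows → {Weight,Bin} = (K, Z20), (K, Z20) ✓
Two rows agree on Price but differ on {Weight, Bin}, so Price → {Weight, Bin} does not hold.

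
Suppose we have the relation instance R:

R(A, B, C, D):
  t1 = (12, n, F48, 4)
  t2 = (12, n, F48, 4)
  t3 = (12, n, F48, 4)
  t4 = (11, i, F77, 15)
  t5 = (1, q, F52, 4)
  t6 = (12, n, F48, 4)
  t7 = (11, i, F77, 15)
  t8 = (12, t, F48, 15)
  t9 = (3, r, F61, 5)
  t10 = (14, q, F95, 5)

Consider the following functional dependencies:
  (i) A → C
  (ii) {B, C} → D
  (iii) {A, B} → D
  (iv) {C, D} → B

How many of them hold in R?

(i) A → C: every LHS value maps to a single RHS value — holds.
(ii) {B, C} → D: every LHS value maps to a single RHS value — holds.
(iii) {A, B} → D: every LHS value maps to a single RHS value — holds.
(iv) {C, D} → B: every LHS value maps to a single RHS value — holds.
4 of the 4 dependencies hold.

4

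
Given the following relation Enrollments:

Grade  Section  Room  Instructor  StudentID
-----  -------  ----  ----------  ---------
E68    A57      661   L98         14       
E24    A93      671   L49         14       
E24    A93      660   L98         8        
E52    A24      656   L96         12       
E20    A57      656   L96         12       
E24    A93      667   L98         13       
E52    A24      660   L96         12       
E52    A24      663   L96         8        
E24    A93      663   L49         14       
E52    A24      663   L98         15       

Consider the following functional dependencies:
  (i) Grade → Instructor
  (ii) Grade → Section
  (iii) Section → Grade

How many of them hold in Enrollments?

(i) Grade → Instructor: Grade=E24: 4 rows → Instructor takes values {L49, L98} — violation; Grade=E52: 4 rows → Instructor takes values {L96, L98} — violation — fails.
(ii) Grade → Section: every LHS value maps to a single RHS value — holds.
(iii) Section → Grade: Section=A57: 2 rows → Grade takes values {E68, E20} — violation — fails.
1 of the 3 dependencies holds.

1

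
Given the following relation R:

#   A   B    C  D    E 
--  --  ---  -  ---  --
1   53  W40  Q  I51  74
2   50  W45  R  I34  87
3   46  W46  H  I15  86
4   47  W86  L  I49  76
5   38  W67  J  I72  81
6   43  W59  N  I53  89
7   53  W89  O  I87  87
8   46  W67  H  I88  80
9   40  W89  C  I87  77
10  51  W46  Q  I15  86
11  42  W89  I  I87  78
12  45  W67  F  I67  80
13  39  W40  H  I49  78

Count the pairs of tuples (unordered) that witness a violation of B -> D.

4

B=W40: violating pairs (1,13) — 1 pair.
B=W46: all 2 rows agree on D — 0 pairs.
B=W67: violating pairs (5,8), (5,12), (8,12) — 3 pairs.
B=W89: all 3 rows agree on D — 0 pairs.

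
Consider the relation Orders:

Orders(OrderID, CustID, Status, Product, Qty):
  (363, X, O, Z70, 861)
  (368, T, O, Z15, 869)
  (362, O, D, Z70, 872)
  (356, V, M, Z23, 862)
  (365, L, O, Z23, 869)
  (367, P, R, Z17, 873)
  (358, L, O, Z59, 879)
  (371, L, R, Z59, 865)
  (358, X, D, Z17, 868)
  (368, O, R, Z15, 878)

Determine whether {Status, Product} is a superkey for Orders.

All 10 rows have distinct {Status, Product} values, so {Status, Product} → (all attributes) holds and {Status, Product} is a superkey.

Yes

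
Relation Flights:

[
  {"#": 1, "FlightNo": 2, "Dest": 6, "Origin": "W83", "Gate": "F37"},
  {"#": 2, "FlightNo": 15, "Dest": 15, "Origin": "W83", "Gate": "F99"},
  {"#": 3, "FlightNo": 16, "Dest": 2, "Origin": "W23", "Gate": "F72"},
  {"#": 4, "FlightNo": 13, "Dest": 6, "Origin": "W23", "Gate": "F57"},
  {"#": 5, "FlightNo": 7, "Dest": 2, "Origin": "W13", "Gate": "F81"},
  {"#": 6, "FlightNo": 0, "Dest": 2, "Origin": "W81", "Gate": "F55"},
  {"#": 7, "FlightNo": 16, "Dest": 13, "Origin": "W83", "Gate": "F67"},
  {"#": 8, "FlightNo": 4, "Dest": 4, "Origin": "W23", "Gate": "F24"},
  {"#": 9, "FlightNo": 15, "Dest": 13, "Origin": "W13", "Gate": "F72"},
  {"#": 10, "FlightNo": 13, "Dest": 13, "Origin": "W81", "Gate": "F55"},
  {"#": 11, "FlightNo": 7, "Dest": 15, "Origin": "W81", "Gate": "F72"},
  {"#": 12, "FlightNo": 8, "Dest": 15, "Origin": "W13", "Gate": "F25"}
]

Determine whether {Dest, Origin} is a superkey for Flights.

All 12 rows have distinct {Dest, Origin} values, so {Dest, Origin} → (all attributes) holds and {Dest, Origin} is a superkey.

Yes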